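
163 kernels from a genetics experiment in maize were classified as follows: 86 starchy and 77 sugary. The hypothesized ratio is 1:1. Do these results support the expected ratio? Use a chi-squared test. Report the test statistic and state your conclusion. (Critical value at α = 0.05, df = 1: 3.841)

The 1:1 ratio has 2 parts, so with N = 163 the expected counts are:
  starchy: 163 × 1/2 = 81.5
  sugary: 163 × 1/2 = 81.5
χ² = Σ (O − E)² / E
  starchy: (86 − 81.5)² / 81.5 = 0.2485
  sugary: (77 − 81.5)² / 81.5 = 0.2485
χ² = 0.2485 + 0.2485 = 0.497
Degrees of freedom = 2 − 1 = 1; critical value at α = 0.05 is 3.841.
Since 0.497 < 3.841, we fail to reject the null hypothesis — the data are consistent with the 1:1 ratio.

0.497; consistent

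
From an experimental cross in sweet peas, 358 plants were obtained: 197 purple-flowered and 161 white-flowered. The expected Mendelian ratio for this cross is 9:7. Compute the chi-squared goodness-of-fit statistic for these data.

The 9:7 ratio has 16 parts, so with N = 358 the expected counts are:
  purple-flowered: 358 × 9/16 = 201.375
  white-flowered: 358 × 7/16 = 156.625
χ² = Σ (O − E)² / E
  purple-flowered: (197 − 201.375)² / 201.375 = 0.0950
  white-flowered: (161 − 156.625)² / 156.625 = 0.1222
χ² = 0.0950 + 0.1222 = 0.2172 ≈ 0.217

0.217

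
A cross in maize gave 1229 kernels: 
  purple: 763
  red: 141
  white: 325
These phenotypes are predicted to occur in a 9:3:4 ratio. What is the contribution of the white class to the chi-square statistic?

1.025

The 9:3:4 ratio has 16 parts, so with N = 1229 the expected counts are:
  purple: 1229 × 9/16 = 691.3125
  red: 1229 × 3/16 = 230.4375
  white: 1229 × 4/16 = 307.25
Contribution of white: (325 − 307.25)² / 307.25 = 1.0254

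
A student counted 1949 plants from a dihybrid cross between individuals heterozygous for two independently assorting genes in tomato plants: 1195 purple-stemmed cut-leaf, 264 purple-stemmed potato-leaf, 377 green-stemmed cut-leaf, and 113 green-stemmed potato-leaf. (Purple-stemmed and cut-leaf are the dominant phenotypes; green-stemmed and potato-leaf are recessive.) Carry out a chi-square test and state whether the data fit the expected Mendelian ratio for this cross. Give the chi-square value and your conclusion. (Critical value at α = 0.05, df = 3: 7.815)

38.044; not consistent

A dihybrid F₂ with independent assortment and complete dominance at both loci gives a 9:3:3:1 phenotypic ratio.
Under the 9:3:3:1 hypothesis (Σ ratio = 16, N = 1949):
  purple-stemmed cut-leaf: 1949 × 9/16 = 1096.3125
  purple-stemmed potato-leaf: 1949 × 3/16 = 365.4375
  green-stemmed cut-leaf: 1949 × 3/16 = 365.4375
  green-stemmed potato-leaf: 1949 × 1/16 = 121.8125
χ² = Σ (O − E)² / E
  purple-stemmed cut-leaf: (1195 − 1096.3125)² / 1096.3125 = 8.8836
  purple-stemmed potato-leaf: (264 − 365.4375)² / 365.4375 = 28.1568
  green-stemmed cut-leaf: (377 − 365.4375)² / 365.4375 = 0.3658
  green-stemmed potato-leaf: (113 − 121.8125)² / 121.8125 = 0.6375
χ² = 8.8836 + 28.1568 + 0.3658 + 0.6375 = 38.0437 ≈ 38.044
Degrees of freedom = 4 − 1 = 3; critical value at α = 0.05 is 7.815.
Since 38.044 > 7.815, we reject the null hypothesis — the data do not fit the 9:3:3:1 ratio.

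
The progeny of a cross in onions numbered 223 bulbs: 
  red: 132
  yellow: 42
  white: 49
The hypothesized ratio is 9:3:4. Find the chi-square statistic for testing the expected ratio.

Expected counts for N = 223 under a 9:3:4 ratio (total parts = 16):
  red: 223 × 9/16 = 125.4375
  yellow: 223 × 3/16 = 41.8125
  white: 223 × 4/16 = 55.75
χ² = Σ (O − E)² / E
  red: (132 − 125.4375)² / 125.4375 = 0.3433
  yellow: (42 − 41.8125)² / 41.8125 = 0.0008
  white: (49 − 55.75)² / 55.75 = 0.8173
χ² = 0.3433 + 0.0008 + 0.8173 = 1.1614 ≈ 1.161

1.161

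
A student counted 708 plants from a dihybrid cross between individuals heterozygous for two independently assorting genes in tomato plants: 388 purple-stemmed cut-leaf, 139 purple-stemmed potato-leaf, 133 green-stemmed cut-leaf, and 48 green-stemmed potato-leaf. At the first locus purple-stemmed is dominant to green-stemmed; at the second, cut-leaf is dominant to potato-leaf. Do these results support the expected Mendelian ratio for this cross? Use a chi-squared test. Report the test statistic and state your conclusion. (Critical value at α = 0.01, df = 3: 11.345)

0.876; consistent

A dihybrid F₂ with independent assortment and complete dominance at both loci gives a 9:3:3:1 phenotypic ratio.
Expected counts for N = 708 under a 9:3:3:1 ratio (total parts = 16):
  purple-stemmed cut-leaf: 708 × 9/16 = 398.25
  purple-stemmed potato-leaf: 708 × 3/16 = 132.75
  green-stemmed cut-leaf: 708 × 3/16 = 132.75
  green-stemmed potato-leaf: 708 × 1/16 = 44.25
χ² = Σ (O − E)² / E
  purple-stemmed cut-leaf: (388 − 398.25)² / 398.25 = 0.2638
  purple-stemmed potato-leaf: (139 − 132.75)² / 132.75 = 0.2943
  green-stemmed cut-leaf: (133 − 132.75)² / 132.75 = 0.0005
  green-stemmed potato-leaf: (48 − 44.25)² / 44.25 = 0.3178
χ² = 0.2638 + 0.2943 + 0.0005 + 0.3178 = 0.8764 ≈ 0.876
Degrees of freedom = 4 − 1 = 3; critical value at α = 0.01 is 11.345.
Since 0.876 < 11.345, we fail to reject the null hypothesis — the data are consistent with the 9:3:3:1 ratio.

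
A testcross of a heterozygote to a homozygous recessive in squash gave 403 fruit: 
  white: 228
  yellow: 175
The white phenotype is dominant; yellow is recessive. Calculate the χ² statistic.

6.970

A testcross of a heterozygote (Aa × aa) gives a 1:1 phenotypic ratio.
Under the 1:1 hypothesis (Σ ratio = 2, N = 403):
  white: 403 × 1/2 = 201.5
  yellow: 403 × 1/2 = 201.5
χ² = Σ (O − E)² / E
  white: (228 − 201.5)² / 201.5 = 3.4851
  yellow: (175 − 201.5)² / 201.5 = 3.4851
χ² = 3.4851 + 3.4851 = 6.9702 ≈ 6.970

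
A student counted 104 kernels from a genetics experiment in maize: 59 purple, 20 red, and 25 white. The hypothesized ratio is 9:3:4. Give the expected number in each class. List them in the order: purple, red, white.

Under the 9:3:4 hypothesis (Σ ratio = 16, N = 104):
  purple: 104 × 9/16 = 58.5
  red: 104 × 3/16 = 19.5
  white: 104 × 4/16 = 26

58.5, 19.5, 26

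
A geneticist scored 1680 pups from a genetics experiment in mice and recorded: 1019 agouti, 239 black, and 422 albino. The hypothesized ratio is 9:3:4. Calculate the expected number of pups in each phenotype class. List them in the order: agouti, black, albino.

Expected counts for N = 1680 under a 9:3:4 ratio (total parts = 16):
  agouti: 1680 × 9/16 = 945
  black: 1680 × 3/16 = 315
  albino: 1680 × 4/16 = 420

945, 315, 420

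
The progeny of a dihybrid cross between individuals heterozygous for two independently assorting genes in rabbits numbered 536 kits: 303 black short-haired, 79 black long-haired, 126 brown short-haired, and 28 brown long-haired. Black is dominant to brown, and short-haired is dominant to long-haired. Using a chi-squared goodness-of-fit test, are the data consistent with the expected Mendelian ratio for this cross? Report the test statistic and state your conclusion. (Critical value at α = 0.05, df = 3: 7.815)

A dihybrid F₂ with independent assortment and complete dominance at both loci gives a 9:3:3:1 phenotypic ratio.
Expected counts for N = 536 under a 9:3:3:1 ratio (total parts = 16):
  black short-haired: 536 × 9/16 = 301.5
  black long-haired: 536 × 3/16 = 100.5
  brown short-haired: 536 × 3/16 = 100.5
  brown long-haired: 536 × 1/16 = 33.5
χ² = Σ (O − E)² / E
  black short-haired: (303 − 301.5)² / 301.5 = 0.0075
  black long-haired: (79 − 100.5)² / 100.5 = 4.5995
  brown short-haired: (126 − 100.5)² / 100.5 = 6.4701
  brown long-haired: (28 − 33.5)² / 33.5 = 0.9030
χ² = 0.0075 + 4.5995 + 6.4701 + 0.9030 = 11.9801 ≈ 11.980
Degrees of freedom = 4 − 1 = 3; critical value at α = 0.05 is 7.815.
Since 11.980 > 7.815, we reject the null hypothesis — the data do not fit the 9:3:3:1 ratio.

11.980; not consistent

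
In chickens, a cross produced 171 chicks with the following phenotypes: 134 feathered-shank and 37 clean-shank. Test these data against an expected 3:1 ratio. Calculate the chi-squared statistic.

1.031

Expected counts for N = 171 under a 3:1 ratio (total parts = 4):
  feathered-shank: 171 × 3/4 = 128.25
  clean-shank: 171 × 1/4 = 42.75
χ² = Σ (O − E)² / E
  feathered-shank: (134 − 128.25)² / 128.25 = 0.2578
  clean-shank: (37 − 42.75)² / 42.75 = 0.7734
χ² = 0.2578 + 0.7734 = 1.0312 ≈ 1.031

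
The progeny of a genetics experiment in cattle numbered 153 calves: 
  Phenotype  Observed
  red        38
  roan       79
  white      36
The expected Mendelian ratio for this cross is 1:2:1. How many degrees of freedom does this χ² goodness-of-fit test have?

A goodness-of-fit test with 3 phenotype classes has df = 3 − 1 = 2.

2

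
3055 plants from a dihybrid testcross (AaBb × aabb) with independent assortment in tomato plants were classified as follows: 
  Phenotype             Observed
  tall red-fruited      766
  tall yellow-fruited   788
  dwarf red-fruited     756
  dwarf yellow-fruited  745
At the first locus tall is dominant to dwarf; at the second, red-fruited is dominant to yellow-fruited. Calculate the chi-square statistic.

A dihybrid testcross with independent assortment gives a 1:1:1:1 ratio.
Total ratio parts = 4. Expected numbers out of 3055:
  tall red-fruited: 3055 × 1/4 = 763.75
  tall yellow-fruited: 3055 × 1/4 = 763.75
  dwarf red-fruited: 3055 × 1/4 = 763.75
  dwarf yellow-fruited: 3055 × 1/4 = 763.75
χ² = Σ (O − E)² / E
  tall red-fruited: (766 − 763.75)² / 763.75 = 0.0066
  tall yellow-fruited: (788 − 763.75)² / 763.75 = 0.7700
  dwarf red-fruited: (756 − 763.75)² / 763.75 = 0.0786
  dwarf yellow-fruited: (745 − 763.75)² / 763.75 = 0.4603
χ² = 0.0066 + 0.7700 + 0.0786 + 0.4603 = 1.3155 ≈ 1.316

1.316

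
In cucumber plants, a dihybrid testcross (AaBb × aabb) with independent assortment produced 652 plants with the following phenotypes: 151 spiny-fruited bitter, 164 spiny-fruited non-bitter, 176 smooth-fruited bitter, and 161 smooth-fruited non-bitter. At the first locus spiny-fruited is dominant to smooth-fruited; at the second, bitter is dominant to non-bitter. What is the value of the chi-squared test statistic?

A dihybrid testcross with independent assortment gives a 1:1:1:1 ratio.
Total ratio parts = 4. Expected numbers out of 652:
  spiny-fruited bitter: 652 × 1/4 = 163
  spiny-fruited non-bitter: 652 × 1/4 = 163
  smooth-fruited bitter: 652 × 1/4 = 163
  smooth-fruited non-bitter: 652 × 1/4 = 163
χ² = Σ (O − E)² / E
  spiny-fruited bitter: (151 − 163)² / 163 = 0.8834
  spiny-fruited non-bitter: (164 − 163)² / 163 = 0.0061
  smooth-fruited bitter: (176 − 163)² / 163 = 1.0368
  smooth-fruited non-bitter: (161 − 163)² / 163 = 0.0245
χ² = 0.8834 + 0.0061 + 1.0368 + 0.0245 = 1.9508 ≈ 1.951

1.951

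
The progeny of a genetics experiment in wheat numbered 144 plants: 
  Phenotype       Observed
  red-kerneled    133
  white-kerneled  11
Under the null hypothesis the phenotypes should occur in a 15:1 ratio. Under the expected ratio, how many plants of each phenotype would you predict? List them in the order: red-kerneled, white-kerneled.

135, 9

The 15:1 ratio has 16 parts, so with N = 144 the expected counts are:
  red-kerneled: 144 × 15/16 = 135
  white-kerneled: 144 × 1/16 = 9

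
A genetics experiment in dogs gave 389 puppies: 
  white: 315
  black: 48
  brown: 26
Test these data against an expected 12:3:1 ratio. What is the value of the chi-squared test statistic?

The 12:3:1 ratio has 16 parts, so with N = 389 the expected counts are:
  white: 389 × 12/16 = 291.75
  black: 389 × 3/16 = 72.9375
  brown: 389 × 1/16 = 24.3125
χ² = Σ (O − E)² / E
  white: (315 − 291.75)² / 291.75 = 1.8528
  black: (48 − 72.9375)² / 72.9375 = 8.5262
  brown: (26 − 24.3125)² / 24.3125 = 0.1171
χ² = 1.8528 + 8.5262 + 0.1171 = 10.4961 ≈ 10.496

10.496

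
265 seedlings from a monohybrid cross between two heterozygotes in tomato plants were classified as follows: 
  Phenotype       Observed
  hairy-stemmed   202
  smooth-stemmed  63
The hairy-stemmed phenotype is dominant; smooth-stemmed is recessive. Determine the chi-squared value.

0.213

For a monohybrid cross between heterozygotes with complete dominance, the expected phenotypic ratio is 3:1.
The 3:1 ratio has 4 parts, so with N = 265 the expected counts are:
  hairy-stemmed: 265 × 3/4 = 198.75
  smooth-stemmed: 265 × 1/4 = 66.25
χ² = Σ (O − E)² / E
  hairy-stemmed: (202 − 198.75)² / 198.75 = 0.0531
  smooth-stemmed: (63 − 66.25)² / 66.25 = 0.1594
χ² = 0.0531 + 0.1594 = 0.2125 ≈ 0.213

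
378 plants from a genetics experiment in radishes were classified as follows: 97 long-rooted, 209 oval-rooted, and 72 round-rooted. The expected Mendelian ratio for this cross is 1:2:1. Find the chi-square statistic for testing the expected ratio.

7.540

Expected counts for N = 378 under a 1:2:1 ratio (total parts = 4):
  long-rooted: 378 × 1/4 = 94.5
  oval-rooted: 378 × 2/4 = 189
  round-rooted: 378 × 1/4 = 94.5
χ² = Σ (O − E)² / E
  long-rooted: (97 − 94.5)² / 94.5 = 0.0661
  oval-rooted: (209 − 189)² / 189 = 2.1164
  round-rooted: (72 − 94.5)² / 94.5 = 5.3571
χ² = 0.0661 + 2.1164 + 5.3571 = 7.5396 ≈ 7.540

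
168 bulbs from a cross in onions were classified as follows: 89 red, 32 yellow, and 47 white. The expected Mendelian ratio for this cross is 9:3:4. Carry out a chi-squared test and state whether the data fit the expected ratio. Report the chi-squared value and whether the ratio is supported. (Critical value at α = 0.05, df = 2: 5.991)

0.923; consistent

Total ratio parts = 16. Expected numbers out of 168:
  red: 168 × 9/16 = 94.5
  yellow: 168 × 3/16 = 31.5
  white: 168 × 4/16 = 42
χ² = Σ (O − E)² / E
  red: (89 − 94.5)² / 94.5 = 0.3201
  yellow: (32 − 31.5)² / 31.5 = 0.0079
  white: (47 − 42)² / 42 = 0.5952
χ² = 0.3201 + 0.0079 + 0.5952 = 0.9232 ≈ 0.923
Degrees of freedom = 3 − 1 = 2; critical value at α = 0.05 is 5.991.
Since 0.923 < 5.991, we fail to reject the null hypothesis — the data are consistent with the 9:3:4 ratio.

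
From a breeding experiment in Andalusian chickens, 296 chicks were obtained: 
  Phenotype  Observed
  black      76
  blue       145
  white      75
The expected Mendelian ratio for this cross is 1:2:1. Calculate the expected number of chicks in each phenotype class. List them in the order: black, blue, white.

Expected counts for N = 296 under a 1:2:1 ratio (total parts = 4):
  black: 296 × 1/4 = 74
  blue: 296 × 2/4 = 148
  white: 296 × 1/4 = 74

74, 148, 74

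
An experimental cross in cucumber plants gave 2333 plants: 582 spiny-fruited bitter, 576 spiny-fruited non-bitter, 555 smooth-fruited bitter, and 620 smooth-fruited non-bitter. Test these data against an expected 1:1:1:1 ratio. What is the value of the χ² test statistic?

3.777

Under the 1:1:1:1 hypothesis (Σ ratio = 4, N = 2333):
  spiny-fruited bitter: 2333 × 1/4 = 583.25
  spiny-fruited non-bitter: 2333 × 1/4 = 583.25
  smooth-fruited bitter: 2333 × 1/4 = 583.25
  smooth-fruited non-bitter: 2333 × 1/4 = 583.25
χ² = Σ (O − E)² / E
  spiny-fruited bitter: (582 − 583.25)² / 583.25 = 0.0027
  spiny-fruited non-bitter: (576 − 583.25)² / 583.25 = 0.0901
  smooth-fruited bitter: (555 − 583.25)² / 583.25 = 1.3683
  smooth-fruited non-bitter: (620 − 583.25)² / 583.25 = 2.3156
χ² = 0.0027 + 0.0901 + 1.3683 + 2.3156 = 3.7767 ≈ 3.777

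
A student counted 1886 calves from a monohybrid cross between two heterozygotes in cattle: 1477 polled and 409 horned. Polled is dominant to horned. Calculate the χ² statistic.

11.046

For a monohybrid cross between heterozygotes with complete dominance, the expected phenotypic ratio is 3:1.
Total ratio parts = 4. Expected numbers out of 1886:
  polled: 1886 × 3/4 = 1414.5
  horned: 1886 × 1/4 = 471.5
χ² = Σ (O − E)² / E
  polled: (1477 − 1414.5)² / 1414.5 = 2.7616
  horned: (409 − 471.5)² / 471.5 = 8.2847
χ² = 2.7616 + 8.2847 = 11.0463 ≈ 11.046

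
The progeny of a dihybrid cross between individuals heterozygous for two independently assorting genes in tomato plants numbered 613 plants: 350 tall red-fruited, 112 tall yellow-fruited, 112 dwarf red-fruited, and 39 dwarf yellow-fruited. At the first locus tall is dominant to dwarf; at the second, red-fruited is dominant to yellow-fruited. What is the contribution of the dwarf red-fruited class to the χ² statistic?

A dihybrid F₂ with independent assortment and complete dominance at both loci gives a 9:3:3:1 phenotypic ratio.
Total ratio parts = 16. Expected numbers out of 613:
  tall red-fruited: 613 × 9/16 = 344.8125
  tall yellow-fruited: 613 × 3/16 = 114.9375
  dwarf red-fruited: 613 × 3/16 = 114.9375
  dwarf yellow-fruited: 613 × 1/16 = 38.3125
Contribution of dwarf red-fruited: (112 − 114.9375)² / 114.9375 = 0.0751

0.075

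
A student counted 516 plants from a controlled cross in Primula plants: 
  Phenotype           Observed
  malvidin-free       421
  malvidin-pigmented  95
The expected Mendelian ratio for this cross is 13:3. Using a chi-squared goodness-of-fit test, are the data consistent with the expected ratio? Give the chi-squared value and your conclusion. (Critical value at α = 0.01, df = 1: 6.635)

0.039; consistent

The 13:3 ratio has 16 parts, so with N = 516 the expected counts are:
  malvidin-free: 516 × 13/16 = 419.25
  malvidin-pigmented: 516 × 3/16 = 96.75
χ² = Σ (O − E)² / E
  malvidin-free: (421 − 419.25)² / 419.25 = 0.0073
  malvidin-pigmented: (95 − 96.75)² / 96.75 = 0.0317
χ² = 0.0073 + 0.0317 = 0.039
Degrees of freedom = 2 − 1 = 1; critical value at α = 0.01 is 6.635.
Since 0.039 < 6.635, we fail to reject the null hypothesis — the data are consistent with the 13:3 ratio.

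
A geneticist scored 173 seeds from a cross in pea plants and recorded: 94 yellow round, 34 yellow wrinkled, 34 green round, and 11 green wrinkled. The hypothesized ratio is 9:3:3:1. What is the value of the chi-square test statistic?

The 9:3:3:1 ratio has 16 parts, so with N = 173 the expected counts are:
  yellow round: 173 × 9/16 = 97.3125
  yellow wrinkled: 173 × 3/16 = 32.4375
  green round: 173 × 3/16 = 32.4375
  green wrinkled: 173 × 1/16 = 10.8125
χ² = Σ (O − E)² / E
  yellow round: (94 − 97.3125)² / 97.3125 = 0.1128
  yellow wrinkled: (34 − 32.4375)² / 32.4375 = 0.0753
  green round: (34 − 32.4375)² / 32.4375 = 0.0753
  green wrinkled: (11 − 10.8125)² / 10.8125 = 0.0033
χ² = 0.1128 + 0.0753 + 0.0753 + 0.0033 = 0.2667 ≈ 0.267

0.267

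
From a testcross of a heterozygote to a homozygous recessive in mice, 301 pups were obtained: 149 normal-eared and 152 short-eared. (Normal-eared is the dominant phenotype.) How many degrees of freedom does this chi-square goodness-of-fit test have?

A testcross of a heterozygote (Aa × aa) gives a 1:1 phenotypic ratio.
A goodness-of-fit test with 2 phenotype classes has df = 2 − 1 = 1.

1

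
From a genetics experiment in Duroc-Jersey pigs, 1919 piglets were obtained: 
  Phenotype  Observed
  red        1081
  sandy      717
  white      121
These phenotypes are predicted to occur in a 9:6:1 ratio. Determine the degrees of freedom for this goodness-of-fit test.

2

A goodness-of-fit test with 3 phenotype classes has df = 3 − 1 = 2.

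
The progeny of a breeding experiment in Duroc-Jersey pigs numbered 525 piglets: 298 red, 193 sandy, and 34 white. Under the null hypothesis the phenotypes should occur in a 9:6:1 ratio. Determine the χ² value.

0.144

The 9:6:1 ratio has 16 parts, so with N = 525 the expected counts are:
  red: 525 × 9/16 = 295.3125
  sandy: 525 × 6/16 = 196.875
  white: 525 × 1/16 = 32.8125
χ² = Σ (O − E)² / E
  red: (298 − 295.3125)² / 295.3125 = 0.0245
  sandy: (193 − 196.875)² / 196.875 = 0.0763
  white: (34 − 32.8125)² / 32.8125 = 0.0430
χ² = 0.0245 + 0.0763 + 0.0430 = 0.1438 ≈ 0.144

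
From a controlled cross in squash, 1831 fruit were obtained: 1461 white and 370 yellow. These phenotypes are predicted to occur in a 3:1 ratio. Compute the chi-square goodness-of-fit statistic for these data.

The 3:1 ratio has 4 parts, so with N = 1831 the expected counts are:
  white: 1831 × 3/4 = 1373.25
  yellow: 1831 × 1/4 = 457.75
χ² = Σ (O − E)² / E
  white: (1461 − 1373.25)² / 1373.25 = 5.6072
  yellow: (370 − 457.75)² / 457.75 = 16.8215
χ² = 5.6072 + 16.8215 = 22.4287 ≈ 22.429

22.429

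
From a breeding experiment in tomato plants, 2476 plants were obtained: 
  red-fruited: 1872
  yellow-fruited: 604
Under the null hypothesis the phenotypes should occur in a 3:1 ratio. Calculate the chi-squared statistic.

0.485

Total ratio parts = 4. Expected numbers out of 2476:
  red-fruited: 2476 × 3/4 = 1857
  yellow-fruited: 2476 × 1/4 = 619
χ² = Σ (O − E)² / E
  red-fruited: (1872 − 1857)² / 1857 = 0.1212
  yellow-fruited: (604 − 619)² / 619 = 0.3635
χ² = 0.1212 + 0.3635 = 0.4847 ≈ 0.485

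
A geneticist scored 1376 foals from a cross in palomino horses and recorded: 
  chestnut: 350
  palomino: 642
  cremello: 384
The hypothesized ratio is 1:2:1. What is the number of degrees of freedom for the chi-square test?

2

A goodness-of-fit test with 3 phenotype classes has df = 3 − 1 = 2.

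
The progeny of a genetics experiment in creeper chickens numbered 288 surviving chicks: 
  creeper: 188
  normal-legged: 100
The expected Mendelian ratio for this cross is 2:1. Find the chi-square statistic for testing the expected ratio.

0.250

Expected counts for N = 288 under a 2:1 ratio (total parts = 3):
  creeper: 288 × 2/3 = 192
  normal-legged: 288 × 1/3 = 96
χ² = Σ (O − E)² / E
  creeper: (188 − 192)² / 192 = 0.0833
  normal-legged: (100 − 96)² / 96 = 0.1667
χ² = 0.0833 + 0.1667 = 0.250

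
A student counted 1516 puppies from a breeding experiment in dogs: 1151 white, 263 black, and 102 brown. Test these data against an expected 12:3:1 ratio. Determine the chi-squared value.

The 12:3:1 ratio has 16 parts, so with N = 1516 the expected counts are:
  white: 1516 × 12/16 = 1137
  black: 1516 × 3/16 = 284.25
  brown: 1516 × 1/16 = 94.75
χ² = Σ (O − E)² / E
  white: (1151 − 1137)² / 1137 = 0.1724
  black: (263 − 284.25)² / 284.25 = 1.5886
  brown: (102 − 94.75)² / 94.75 = 0.5547
χ² = 0.1724 + 1.5886 + 0.5547 = 2.3157 ≈ 2.316

2.316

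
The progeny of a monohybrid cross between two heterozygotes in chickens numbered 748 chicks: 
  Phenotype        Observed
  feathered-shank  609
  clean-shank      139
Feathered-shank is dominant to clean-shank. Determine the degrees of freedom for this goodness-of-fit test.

1

For a monohybrid cross between heterozygotes with complete dominance, the expected phenotypic ratio is 3:1.
A goodness-of-fit test with 2 phenotype classes has df = 2 − 1 = 1.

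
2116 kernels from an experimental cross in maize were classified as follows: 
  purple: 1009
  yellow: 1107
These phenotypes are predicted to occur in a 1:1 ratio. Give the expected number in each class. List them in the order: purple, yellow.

1058, 1058

Under the 1:1 hypothesis (Σ ratio = 2, N = 2116):
  purple: 2116 × 1/2 = 1058
  yellow: 2116 × 1/2 = 1058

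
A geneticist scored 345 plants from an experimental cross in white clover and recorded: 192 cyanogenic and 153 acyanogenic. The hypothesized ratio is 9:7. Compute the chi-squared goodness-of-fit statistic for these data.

Under the 9:7 hypothesis (Σ ratio = 16, N = 345):
  cyanogenic: 345 × 9/16 = 194.0625
  acyanogenic: 345 × 7/16 = 150.9375
χ² = Σ (O − E)² / E
  cyanogenic: (192 − 194.0625)² / 194.0625 = 0.0219
  acyanogenic: (153 − 150.9375)² / 150.9375 = 0.0282
χ² = 0.0219 + 0.0282 = 0.0501 ≈ 0.050

0.050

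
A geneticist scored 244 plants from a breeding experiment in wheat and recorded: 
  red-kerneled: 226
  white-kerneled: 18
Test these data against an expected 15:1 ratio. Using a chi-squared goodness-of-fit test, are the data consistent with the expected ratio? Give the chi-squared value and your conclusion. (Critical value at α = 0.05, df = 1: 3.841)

Total ratio parts = 16. Expected numbers out of 244:
  red-kerneled: 244 × 15/16 = 228.75
  white-kerneled: 244 × 1/16 = 15.25
χ² = Σ (O − E)² / E
  red-kerneled: (226 − 228.75)² / 228.75 = 0.0331
  white-kerneled: (18 − 15.25)² / 15.25 = 0.4959
χ² = 0.0331 + 0.4959 = 0.529
Degrees of freedom = 2 − 1 = 1; critical value at α = 0.05 is 3.841.
Since 0.529 < 3.841, we fail to reject the null hypothesis — the data are consistent with the 15:1 ratio.

0.529; consistent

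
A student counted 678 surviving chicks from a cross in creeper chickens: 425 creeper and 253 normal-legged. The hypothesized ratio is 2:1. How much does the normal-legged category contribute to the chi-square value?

The 2:1 ratio has 3 parts, so with N = 678 the expected counts are:
  creeper: 678 × 2/3 = 452
  normal-legged: 678 × 1/3 = 226
Contribution of normal-legged: (253 − 226)² / 226 = 3.2257

3.226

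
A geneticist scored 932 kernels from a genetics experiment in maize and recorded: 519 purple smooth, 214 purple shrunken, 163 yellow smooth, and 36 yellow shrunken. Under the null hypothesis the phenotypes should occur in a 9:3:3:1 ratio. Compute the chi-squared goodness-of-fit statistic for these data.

Under the 9:3:3:1 hypothesis (Σ ratio = 16, N = 932):
  purple smooth: 932 × 9/16 = 524.25
  purple shrunken: 932 × 3/16 = 174.75
  yellow smooth: 932 × 3/16 = 174.75
  yellow shrunken: 932 × 1/16 = 58.25
χ² = Σ (O − E)² / E
  purple smooth: (519 − 524.25)² / 524.25 = 0.0526
  purple shrunken: (214 − 174.75)² / 174.75 = 8.8158
  yellow smooth: (163 − 174.75)² / 174.75 = 0.7901
  yellow shrunken: (36 − 58.25)² / 58.25 = 8.4989
χ² = 0.0526 + 8.8158 + 0.7901 + 8.4989 = 18.1574 ≈ 18.157

18.157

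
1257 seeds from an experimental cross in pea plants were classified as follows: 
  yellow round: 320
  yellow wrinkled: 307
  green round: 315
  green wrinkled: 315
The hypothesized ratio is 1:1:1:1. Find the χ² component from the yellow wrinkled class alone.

The 1:1:1:1 ratio has 4 parts, so with N = 1257 the expected counts are:
  yellow round: 1257 × 1/4 = 314.25
  yellow wrinkled: 1257 × 1/4 = 314.25
  green round: 1257 × 1/4 = 314.25
  green wrinkled: 1257 × 1/4 = 314.25
Contribution of yellow wrinkled: (307 − 314.25)² / 314.25 = 0.1673

0.167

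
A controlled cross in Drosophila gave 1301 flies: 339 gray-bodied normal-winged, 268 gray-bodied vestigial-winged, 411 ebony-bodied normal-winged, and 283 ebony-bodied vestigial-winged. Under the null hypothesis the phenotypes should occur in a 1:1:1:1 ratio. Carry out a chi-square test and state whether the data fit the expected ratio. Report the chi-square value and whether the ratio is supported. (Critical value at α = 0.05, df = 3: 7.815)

Total ratio parts = 4. Expected numbers out of 1301:
  gray-bodied normal-winged: 1301 × 1/4 = 325.25
  gray-bodied vestigial-winged: 1301 × 1/4 = 325.25
  ebony-bodied normal-winged: 1301 × 1/4 = 325.25
  ebony-bodied vestigial-winged: 1301 × 1/4 = 325.25
χ² = Σ (O − E)² / E
  gray-bodied normal-winged: (339 − 325.25)² / 325.25 = 0.5813
  gray-bodied vestigial-winged: (268 − 325.25)² / 325.25 = 10.0771
  ebony-bodied normal-winged: (411 − 325.25)² / 325.25 = 22.6074
  ebony-bodied vestigial-winged: (283 − 325.25)² / 325.25 = 5.4883
χ² = 0.5813 + 10.0771 + 22.6074 + 5.4883 = 38.7541 ≈ 38.754
Degrees of freedom = 4 − 1 = 3; critical value at α = 0.05 is 7.815.
Since 38.754 > 7.815, we reject the null hypothesis — the data do not fit the 1:1:1:1 ratio.

38.754; not consistent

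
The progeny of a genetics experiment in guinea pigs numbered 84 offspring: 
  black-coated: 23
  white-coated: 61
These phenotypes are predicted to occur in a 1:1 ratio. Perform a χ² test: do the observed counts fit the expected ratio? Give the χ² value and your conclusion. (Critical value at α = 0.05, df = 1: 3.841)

17.190; not consistent

The 1:1 ratio has 2 parts, so with N = 84 the expected counts are:
  black-coated: 84 × 1/2 = 42
  white-coated: 84 × 1/2 = 42
χ² = Σ (O − E)² / E
  black-coated: (23 − 42)² / 42 = 8.5952
  white-coated: (61 − 42)² / 42 = 8.5952
χ² = 8.5952 + 8.5952 = 17.1904 ≈ 17.190
Degrees of freedom = 2 − 1 = 1; critical value at α = 0.05 is 3.841.
Since 17.190 > 3.841, we reject the null hypothesis — the data do not fit the 1:1 ratio.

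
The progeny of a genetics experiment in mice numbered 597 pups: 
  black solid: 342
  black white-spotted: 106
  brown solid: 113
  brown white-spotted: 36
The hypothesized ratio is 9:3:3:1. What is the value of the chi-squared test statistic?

0.485

Under the 9:3:3:1 hypothesis (Σ ratio = 16, N = 597):
  black solid: 597 × 9/16 = 335.8125
  black white-spotted: 597 × 3/16 = 111.9375
  brown solid: 597 × 3/16 = 111.9375
  brown white-spotted: 597 × 1/16 = 37.3125
χ² = Σ (O − E)² / E
  black solid: (342 − 335.8125)² / 335.8125 = 0.1140
  black white-spotted: (106 − 111.9375)² / 111.9375 = 0.3149
  brown solid: (113 − 111.9375)² / 111.9375 = 0.0101
  brown white-spotted: (36 − 37.3125)² / 37.3125 = 0.0462
χ² = 0.1140 + 0.3149 + 0.0101 + 0.0462 = 0.4852 ≈ 0.485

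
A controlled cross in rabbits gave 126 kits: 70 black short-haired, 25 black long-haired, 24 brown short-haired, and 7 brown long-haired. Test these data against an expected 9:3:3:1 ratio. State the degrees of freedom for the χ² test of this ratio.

3

A goodness-of-fit test with 4 phenotype classes has df = 4 − 1 = 3.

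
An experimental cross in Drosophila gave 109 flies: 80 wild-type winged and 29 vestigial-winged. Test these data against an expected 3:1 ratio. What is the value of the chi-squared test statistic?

Under the 3:1 hypothesis (Σ ratio = 4, N = 109):
  wild-type winged: 109 × 3/4 = 81.75
  vestigial-winged: 109 × 1/4 = 27.25
χ² = Σ (O − E)² / E
  wild-type winged: (80 − 81.75)² / 81.75 = 0.0375
  vestigial-winged: (29 − 27.25)² / 27.25 = 0.1124
χ² = 0.0375 + 0.1124 = 0.1499 ≈ 0.150

0.150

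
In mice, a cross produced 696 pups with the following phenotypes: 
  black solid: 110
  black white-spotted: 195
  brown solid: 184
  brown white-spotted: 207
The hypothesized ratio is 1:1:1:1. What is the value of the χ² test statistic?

The 1:1:1:1 ratio has 4 parts, so with N = 696 the expected counts are:
  black solid: 696 × 1/4 = 174
  black white-spotted: 696 × 1/4 = 174
  brown solid: 696 × 1/4 = 174
  brown white-spotted: 696 × 1/4 = 174
χ² = Σ (O − E)² / E
  black solid: (110 − 174)² / 174 = 23.5402
  black white-spotted: (195 − 174)² / 174 = 2.5345
  brown solid: (184 − 174)² / 174 = 0.5747
  brown white-spotted: (207 − 174)² / 174 = 6.2586
χ² = 23.5402 + 2.5345 + 0.5747 + 6.2586 = 32.908

32.908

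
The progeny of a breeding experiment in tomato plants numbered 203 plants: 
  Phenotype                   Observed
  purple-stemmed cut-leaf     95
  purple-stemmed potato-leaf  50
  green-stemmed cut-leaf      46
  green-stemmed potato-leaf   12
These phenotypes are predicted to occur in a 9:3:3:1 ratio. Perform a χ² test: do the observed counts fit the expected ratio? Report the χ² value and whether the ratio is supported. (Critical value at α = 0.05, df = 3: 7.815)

8.661; not consistent

Total ratio parts = 16. Expected numbers out of 203:
  purple-stemmed cut-leaf: 203 × 9/16 = 114.1875
  purple-stemmed potato-leaf: 203 × 3/16 = 38.0625
  green-stemmed cut-leaf: 203 × 3/16 = 38.0625
  green-stemmed potato-leaf: 203 × 1/16 = 12.6875
χ² = Σ (O − E)² / E
  purple-stemmed cut-leaf: (95 − 114.1875)² / 114.1875 = 3.2242
  purple-stemmed potato-leaf: (50 − 38.0625)² / 38.0625 = 3.7439
  green-stemmed cut-leaf: (46 − 38.0625)² / 38.0625 = 1.6553
  green-stemmed potato-leaf: (12 − 12.6875)² / 12.6875 = 0.0373
χ² = 3.2242 + 3.7439 + 1.6553 + 0.0373 = 8.6607 ≈ 8.661
Degrees of freedom = 4 − 1 = 3; critical value at α = 0.05 is 7.815.
Since 8.661 > 7.815, we reject the null hypothesis — the data do not fit the 9:3:3:1 ratio.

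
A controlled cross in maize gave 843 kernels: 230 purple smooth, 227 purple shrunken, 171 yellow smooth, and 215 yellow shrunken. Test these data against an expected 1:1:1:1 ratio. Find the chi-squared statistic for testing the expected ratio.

10.594

Under the 1:1:1:1 hypothesis (Σ ratio = 4, N = 843):
  purple smooth: 843 × 1/4 = 210.75
  purple shrunken: 843 × 1/4 = 210.75
  yellow smooth: 843 × 1/4 = 210.75
  yellow shrunken: 843 × 1/4 = 210.75
χ² = Σ (O − E)² / E
  purple smooth: (230 − 210.75)² / 210.75 = 1.7583
  purple shrunken: (227 − 210.75)² / 210.75 = 1.2530
  yellow smooth: (171 − 210.75)² / 210.75 = 7.4973
  yellow shrunken: (215 − 210.75)² / 210.75 = 0.0857
χ² = 1.7583 + 1.2530 + 7.4973 + 0.0857 = 10.5943 ≈ 10.594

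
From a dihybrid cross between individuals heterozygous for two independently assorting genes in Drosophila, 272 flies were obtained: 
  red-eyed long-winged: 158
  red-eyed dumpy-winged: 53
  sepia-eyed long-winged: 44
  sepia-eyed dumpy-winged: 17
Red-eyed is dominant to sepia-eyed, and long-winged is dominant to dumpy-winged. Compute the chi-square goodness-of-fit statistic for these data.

A dihybrid F₂ with independent assortment and complete dominance at both loci gives a 9:3:3:1 phenotypic ratio.
The 9:3:3:1 ratio has 16 parts, so with N = 272 the expected counts are:
  red-eyed long-winged: 272 × 9/16 = 153
  red-eyed dumpy-winged: 272 × 3/16 = 51
  sepia-eyed long-winged: 272 × 3/16 = 51
  sepia-eyed dumpy-winged: 272 × 1/16 = 17
χ² = Σ (O − E)² / E
  red-eyed long-winged: (158 − 153)² / 153 = 0.1634
  red-eyed dumpy-winged: (53 − 51)² / 51 = 0.0784
  sepia-eyed long-winged: (44 − 51)² / 51 = 0.9608
  sepia-eyed dumpy-winged: (17 − 17)² / 17 = 0.0000
χ² = 0.1634 + 0.0784 + 0.9608 + 0.0000 = 1.2026 ≈ 1.203

1.203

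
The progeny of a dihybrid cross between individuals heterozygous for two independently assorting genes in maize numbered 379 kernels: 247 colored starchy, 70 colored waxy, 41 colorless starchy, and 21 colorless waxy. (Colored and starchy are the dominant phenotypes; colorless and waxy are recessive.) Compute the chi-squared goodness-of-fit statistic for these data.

18.401

A dihybrid F₂ with independent assortment and complete dominance at both loci gives a 9:3:3:1 phenotypic ratio.
The 9:3:3:1 ratio has 16 parts, so with N = 379 the expected counts are:
  colored starchy: 379 × 9/16 = 213.1875
  colored waxy: 379 × 3/16 = 71.0625
  colorless starchy: 379 × 3/16 = 71.0625
  colorless waxy: 379 × 1/16 = 23.6875
χ² = Σ (O − E)² / E
  colored starchy: (247 − 213.1875)² / 213.1875 = 5.3628
  colored waxy: (70 − 71.0625)² / 71.0625 = 0.0159
  colorless starchy: (41 − 71.0625)² / 71.0625 = 12.7177
  colorless waxy: (21 − 23.6875)² / 23.6875 = 0.3049
χ² = 5.3628 + 0.0159 + 12.7177 + 0.3049 = 18.4013 ≈ 18.401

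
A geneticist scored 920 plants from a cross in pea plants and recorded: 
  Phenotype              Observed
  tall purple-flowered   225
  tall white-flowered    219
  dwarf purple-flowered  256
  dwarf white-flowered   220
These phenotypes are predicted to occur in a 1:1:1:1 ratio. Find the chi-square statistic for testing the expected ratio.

4.009

Expected counts for N = 920 under a 1:1:1:1 ratio (total parts = 4):
  tall purple-flowered: 920 × 1/4 = 230
  tall white-flowered: 920 × 1/4 = 230
  dwarf purple-flowered: 920 × 1/4 = 230
  dwarf white-flowered: 920 × 1/4 = 230
χ² = Σ (O − E)² / E
  tall purple-flowered: (225 − 230)² / 230 = 0.1087
  tall white-flowered: (219 − 230)² / 230 = 0.5261
  dwarf purple-flowered: (256 − 230)² / 230 = 2.9391
  dwarf white-flowered: (220 − 230)² / 230 = 0.4348
χ² = 0.1087 + 0.5261 + 2.9391 + 0.4348 = 4.0087 ≈ 4.009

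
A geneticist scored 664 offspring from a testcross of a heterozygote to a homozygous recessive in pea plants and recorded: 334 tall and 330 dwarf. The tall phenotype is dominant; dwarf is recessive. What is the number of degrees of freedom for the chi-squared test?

A testcross of a heterozygote (Aa × aa) gives a 1:1 phenotypic ratio.
A goodness-of-fit test with 2 phenotype classes has df = 2 − 1 = 1.

1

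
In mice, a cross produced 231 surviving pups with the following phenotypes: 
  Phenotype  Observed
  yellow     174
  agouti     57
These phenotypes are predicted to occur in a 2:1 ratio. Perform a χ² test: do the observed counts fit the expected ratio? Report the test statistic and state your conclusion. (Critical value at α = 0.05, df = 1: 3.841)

The 2:1 ratio has 3 parts, so with N = 231 the expected counts are:
  yellow: 231 × 2/3 = 154
  agouti: 231 × 1/3 = 77
χ² = Σ (O − E)² / E
  yellow: (174 − 154)² / 154 = 2.5974
  agouti: (57 − 77)² / 77 = 5.1948
χ² = 2.5974 + 5.1948 = 7.7922 ≈ 7.792
Degrees of freedom = 2 − 1 = 1; critical value at α = 0.05 is 3.841.
Since 7.792 > 3.841, we reject the null hypothesis — the data do not fit the 2:1 ratio.

7.792; not consistent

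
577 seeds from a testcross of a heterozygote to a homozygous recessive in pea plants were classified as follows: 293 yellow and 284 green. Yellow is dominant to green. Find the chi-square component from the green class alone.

A testcross of a heterozygote (Aa × aa) gives a 1:1 phenotypic ratio.
Under the 1:1 hypothesis (Σ ratio = 2, N = 577):
  yellow: 577 × 1/2 = 288.5
  green: 577 × 1/2 = 288.5
Contribution of green: (284 − 288.5)² / 288.5 = 0.0702

0.070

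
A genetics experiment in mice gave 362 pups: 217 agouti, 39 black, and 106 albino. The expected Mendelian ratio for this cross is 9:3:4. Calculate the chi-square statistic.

15.817

Total ratio parts = 16. Expected numbers out of 362:
  agouti: 362 × 9/16 = 203.625
  black: 362 × 3/16 = 67.875
  albino: 362 × 4/16 = 90.5
χ² = Σ (O − E)² / E
  agouti: (217 − 203.625)² / 203.625 = 0.8785
  black: (39 − 67.875)² / 67.875 = 12.2838
  albino: (106 − 90.5)² / 90.5 = 2.6547
χ² = 0.8785 + 12.2838 + 2.6547 = 15.817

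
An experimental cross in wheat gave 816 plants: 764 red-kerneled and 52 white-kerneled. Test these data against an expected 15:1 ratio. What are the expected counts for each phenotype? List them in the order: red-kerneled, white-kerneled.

765, 51

Expected counts for N = 816 under a 15:1 ratio (total parts = 16):
  red-kerneled: 816 × 15/16 = 765
  white-kerneled: 816 × 1/16 = 51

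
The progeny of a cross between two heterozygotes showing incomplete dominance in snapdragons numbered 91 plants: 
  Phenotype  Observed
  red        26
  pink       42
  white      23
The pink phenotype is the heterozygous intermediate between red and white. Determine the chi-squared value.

With incomplete dominance, a heterozygote × heterozygote cross gives a 1:2:1 phenotypic ratio.
Expected counts for N = 91 under a 1:2:1 ratio (total parts = 4):
  red: 91 × 1/4 = 22.75
  pink: 91 × 2/4 = 45.5
  white: 91 × 1/4 = 22.75
χ² = Σ (O − E)² / E
  red: (26 − 22.75)² / 22.75 = 0.4643
  pink: (42 − 45.5)² / 45.5 = 0.2692
  white: (23 − 22.75)² / 22.75 = 0.0027
χ² = 0.4643 + 0.2692 + 0.0027 = 0.7362 ≈ 0.736

0.736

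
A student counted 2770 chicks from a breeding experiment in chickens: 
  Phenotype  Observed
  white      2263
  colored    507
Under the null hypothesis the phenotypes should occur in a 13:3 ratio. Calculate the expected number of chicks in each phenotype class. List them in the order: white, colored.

2250.625, 519.375

The 13:3 ratio has 16 parts, so with N = 2770 the expected counts are:
  white: 2770 × 13/16 = 2250.625
  colored: 2770 × 3/16 = 519.375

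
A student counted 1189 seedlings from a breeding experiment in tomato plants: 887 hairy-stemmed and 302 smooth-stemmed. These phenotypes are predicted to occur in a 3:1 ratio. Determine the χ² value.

The 3:1 ratio has 4 parts, so with N = 1189 the expected counts are:
  hairy-stemmed: 1189 × 3/4 = 891.75
  smooth-stemmed: 1189 × 1/4 = 297.25
χ² = Σ (O − E)² / E
  hairy-stemmed: (887 − 891.75)² / 891.75 = 0.0253
  smooth-stemmed: (302 − 297.25)² / 297.25 = 0.0759
χ² = 0.0253 + 0.0759 = 0.1012 ≈ 0.101

0.101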